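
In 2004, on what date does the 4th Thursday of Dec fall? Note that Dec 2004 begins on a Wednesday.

Dec 23, 2004

Dec 2004 begins on a Wednesday, so the first Thursday is Dec 2 (1 day later).
The 4th Thursday is 3 weeks later: 2 + 21 = 23.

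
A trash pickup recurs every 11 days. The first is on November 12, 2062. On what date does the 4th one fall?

December 15, 2062

The 4th occurrence is 3 intervals after the first: 3 × 11 = 33 days after November 12, 2062.
November has 30 days — 18 days to the end of November leaves 15.
15 days into December → December 15, 2062.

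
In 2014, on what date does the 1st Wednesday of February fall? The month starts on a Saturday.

February 2014 begins on a Saturday, so the first Wednesday is February 5 (4 days later).

February 5, 2014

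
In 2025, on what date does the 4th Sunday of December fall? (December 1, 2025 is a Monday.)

28 December 2025

December 2025 begins on a Monday, so the first Sunday is December 7 (6 days later).
The 4th Sunday is 3 weeks later: 7 + 21 = 28.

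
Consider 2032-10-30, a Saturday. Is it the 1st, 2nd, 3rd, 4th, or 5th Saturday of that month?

Day 30 falls in week ⌈30/7⌉ of the month.
Days 1–7 hold the 1st Saturday, 8–14 the 2nd, 15–21 the 3rd, 22–28 the 4th, 29–31 the 5th.
30 is in the range for the 5th.

5th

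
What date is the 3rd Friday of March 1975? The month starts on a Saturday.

March 1975 begins on a Saturday, so the first Friday is March 7 (6 days later).
The 3rd Friday is 2 weeks later: 7 + 14 = 21.

March 21, 1975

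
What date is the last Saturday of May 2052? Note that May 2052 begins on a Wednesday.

May 25, 2052

May 2052 begins on a Wednesday, so the first Saturday is May 4 (3 days later).
May 2052 has 31 days. Adding weeks: 4, 11, 18, 25 — the last one ≤ 31 is the 25th.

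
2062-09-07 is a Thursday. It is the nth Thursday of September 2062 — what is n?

Day 7 falls in week ⌈7/7⌉ of the month.
Days 1–7 hold the 1st Thursday, 8–14 the 2nd, 15–21 the 3rd, 22–28 the 4th, 29–31 the 5th.
7 is in the range for the 1st.

1st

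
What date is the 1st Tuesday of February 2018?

February 2018 begins on a Thursday, so the first Tuesday is February 6 (5 days later).

2018-02-06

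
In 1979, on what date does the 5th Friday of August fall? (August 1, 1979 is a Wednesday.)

August 1979 begins on a Wednesday, so the first Friday is August 3 (2 days later).
The 5th Friday is 4 weeks later: 3 + 28 = 31.

August 31, 1979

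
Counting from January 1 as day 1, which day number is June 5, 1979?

Days in months before June: 31 + 28 + 31 + 30 + 31 = 151.
Plus 5 days into June → day 156.

156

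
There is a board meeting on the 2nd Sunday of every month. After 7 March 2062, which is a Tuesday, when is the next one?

12 March 2062

March 2062 starts on a Wednesday; its first Sunday is the 5th, so the 2nd Sunday is the 12th — 12 March 2062.
12 March 2062 is after 7 March 2062, so that is the next one.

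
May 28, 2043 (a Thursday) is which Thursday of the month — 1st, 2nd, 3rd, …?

4th

Day 28 falls in week ⌈28/7⌉ of the month.
Days 1–7 hold the 1st Thursday, 8–14 the 2nd, 15–21 the 3rd, 22–28 the 4th, 29–31 the 5th.
28 is in the range for the 4th.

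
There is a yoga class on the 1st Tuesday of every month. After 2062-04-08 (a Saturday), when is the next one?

2062-05-02

April 2062 starts on a Saturday, so its 1st Tuesday is 2062-04-04 (3 days in).
That is not after 2062-04-08, so look at May 2062.
May 2062 starts on a Monday, so its 1st Tuesday is 2062-05-02 (1 day in).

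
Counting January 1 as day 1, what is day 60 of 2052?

January has 31 days (60 − 31 = 29 remain).
29 into February → February 29.

2052-02-29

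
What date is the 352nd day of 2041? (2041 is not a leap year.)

January has 31 days (352 − 31 = 321 remain).
February has 28 days (321 − 28 = 293 remain).
March has 31 days (293 − 31 = 262 remain).
April has 30 days (262 − 30 = 232 remain).
May has 31 days (232 − 31 = 201 remain).
June has 30 days (201 − 30 = 171 remain).
July has 31 days (171 − 31 = 140 remain).
August has 31 days (140 − 31 = 109 remain).
September has 30 days (109 − 30 = 79 remain).
October has 31 days (79 − 31 = 48 remain).
November has 30 days (48 − 30 = 18 remain).
18 into December → December 18.

18 December 2041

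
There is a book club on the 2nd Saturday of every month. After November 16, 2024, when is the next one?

November 2024 starts on a Friday; its first Saturday is the 2nd, so the 2nd Saturday is the 9th — November 9, 2024.
That is not after November 16, 2024, so look at December 2024.
December 2024 starts on a Sunday; its first Saturday is the 7th, so the 2nd Saturday is the 14th — December 14, 2024.

December 14, 2024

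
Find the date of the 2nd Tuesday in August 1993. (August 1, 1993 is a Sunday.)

1993-08-10

August 1993 begins on a Sunday, so the first Tuesday is August 3 (2 days later).
The 2nd Tuesday is 1 weeks later: 3 + 7 = 10.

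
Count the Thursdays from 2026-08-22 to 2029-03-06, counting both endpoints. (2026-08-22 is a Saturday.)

2026-08-22 is a Saturday; the first Thursday on or after it is 2026-08-27 (5 days later).
From 2026-08-27 to 2029-03-06: 126 + 365 + 366 + 65 = 922 days (rest of 2026, 2027, 2028, to 2029-03-06 in 2029).
922 ÷ 7 = 131 full weeks with remainder 5, so 131 more Thursdays after the first → 132.

132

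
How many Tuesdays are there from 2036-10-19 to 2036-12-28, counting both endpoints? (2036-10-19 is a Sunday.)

10

2036-10-19 is a Sunday; the first Tuesday on or after it is 2036-10-21 (2 days later).
From 2036-10-21 to 2036-12-28: 10 + 30 + 28 = 68 days (rest of October, November, December).
68 ÷ 7 = 9 full weeks with remainder 5, so 9 more Tuesdays after the first → 10.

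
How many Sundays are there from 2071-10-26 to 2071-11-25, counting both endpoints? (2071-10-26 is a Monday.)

2071-10-26 is a Monday; the first Sunday on or after it is 2071-11-01 (6 days later).
From 2071-11-01 to 2071-11-25 is 25 − 1 = 24 days.
24 ÷ 7 = 3 full weeks with remainder 3, so 3 more Sundays after the first → 4.

4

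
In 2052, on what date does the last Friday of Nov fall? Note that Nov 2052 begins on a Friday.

Nov 2052 begins on a Friday, so the first Friday is Nov 1.
Nov 2052 has 30 days. Adding weeks: 1, 8, 15, 22, 29 — the last one ≤ 30 is the 29th.

Nov 29, 2052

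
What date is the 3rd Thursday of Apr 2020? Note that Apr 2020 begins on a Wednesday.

Apr 16, 2020

Apr 2020 begins on a Wednesday, so the first Thursday is Apr 2 (1 day later).
The 3rd Thursday is 2 weeks later: 2 + 14 = 16.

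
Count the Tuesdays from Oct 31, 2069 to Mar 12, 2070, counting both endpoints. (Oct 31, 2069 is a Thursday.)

19

Oct 31, 2069 is a Thursday; the first Tuesday on or after it is Nov 5, 2069 (5 days later).
From Nov 5, 2069 to Mar 12, 2070: 25 + 31 + 31 + 28 + 12 = 127 days (rest of Nov, Dec, Jan, Feb, Mar).
127 ÷ 7 = 18 full weeks with remainder 1, so 18 more Tuesdays after the first → 19.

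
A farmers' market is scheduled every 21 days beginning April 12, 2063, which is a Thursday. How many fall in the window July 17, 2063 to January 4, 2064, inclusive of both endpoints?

Occurrences land 21·i days after April 12, 2063 for i = 0, 1, 2, …
July 17, 2063 is 96 days after the start; 96 ÷ 21 = 4 remainder 12; since the remainder is 12, round up to i = 5. First occurrence in the window: #6 on July 26, 2063 (5×21 = 105 days in).
January 4, 2064 is 267 days after the start; 267 ÷ 21 = 12 remainder 15. Last occurrence in the window: #13 on December 20, 2063.
Occurrences #6 through #13: 8 in total.

8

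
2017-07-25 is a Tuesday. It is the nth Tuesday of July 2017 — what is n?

4th

Day 25 falls in week ⌈25/7⌉ of the month.
Days 1–7 hold the 1st Tuesday, 8–14 the 2nd, 15–21 the 3rd, 22–28 the 4th, 29–31 the 5th.
25 is in the range for the 4th.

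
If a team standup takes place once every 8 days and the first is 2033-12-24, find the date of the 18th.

2034-05-09

The 18th occurrence is 17 intervals after the first: 17 × 8 = 136 days after 2033-12-24.
December has 31 days — 7 days to the end of December leaves 129.
January has 31 days (98 left).
February has 28 days (70 left).
March has 31 days (39 left).
April has 30 days (9 left).
9 days into May → 2034-05-09.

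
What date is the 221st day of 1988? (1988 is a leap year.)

January has 31 days (221 − 31 = 190 remain).
February has 29 days (190 − 29 = 161 remain).
March has 31 days (161 − 31 = 130 remain).
April has 30 days (130 − 30 = 100 remain).
May has 31 days (100 − 31 = 69 remain).
June has 30 days (69 − 30 = 39 remain).
July has 31 days (39 − 31 = 8 remain).
8 into August → August 8.

8 August 1988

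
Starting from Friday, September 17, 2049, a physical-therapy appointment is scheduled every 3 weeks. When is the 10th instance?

The 10th occurrence is 9 intervals after the first: 9 × 21 = 189 days after September 17, 2049.
September has 30 days — 13 days to the end of September leaves 176.
October has 31 days (145 left).
November has 30 days (115 left).
December has 31 days (84 left).
January has 31 days (53 left).
February has 28 days (25 left).
25 days into March → March 25, 2050.

March 25, 2050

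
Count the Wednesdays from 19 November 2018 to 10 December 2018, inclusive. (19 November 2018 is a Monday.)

3

19 November 2018 is a Monday; the first Wednesday on or after it is 21 November 2018 (2 days later).
From 21 November 2018 to 10 December 2018: 9 + 10 = 19 days (rest of November, December).
19 ÷ 7 = 2 full weeks with remainder 5, so 2 more Wednesdays after the first → 3.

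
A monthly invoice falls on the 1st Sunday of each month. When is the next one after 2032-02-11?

February 2032 starts on a Sunday, so its 1st Sunday is 2032-02-01.
That is not after 2032-02-11, so look at March 2032.
March 2032 starts on a Monday, so its 1st Sunday is 2032-03-07 (6 days in).

2032-03-07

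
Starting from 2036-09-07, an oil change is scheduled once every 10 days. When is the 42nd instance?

2037-10-22

The 42nd occurrence is 41 intervals after the first: 41 × 10 = 410 days after 2036-09-07.
September has 30 days — 23 days to the end of September leaves 387.
October has 31 days (356 left).
November has 30 days (326 left).
December has 31 days (295 left).
January has 31 days (264 left).
February has 28 days (236 left).
March has 31 days (205 left).
April has 30 days (175 left).
May has 31 days (144 left).
June has 30 days (114 left).
July has 31 days (83 left).
August has 31 days (52 left).
September has 30 days (22 left).
22 days into October → 2037-10-22.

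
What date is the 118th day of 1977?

January has 31 days (118 − 31 = 87 remain).
February has 28 days (87 − 28 = 59 remain).
March has 31 days (59 − 31 = 28 remain).
28 into April → April 28.

1977-04-28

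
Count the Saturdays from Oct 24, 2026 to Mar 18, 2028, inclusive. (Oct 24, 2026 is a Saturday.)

74

Oct 24, 2026 is a Saturday; the first Saturday on or after it is Oct 24, 2026.
From Oct 24, 2026 to Mar 18, 2028: 68 + 365 + 78 = 511 days (rest of 2026, 2027, to Mar 18, 2028 in 2028).
511 ÷ 7 = 73 full weeks with remainder 0, so 73 more Saturdays after the first → 74.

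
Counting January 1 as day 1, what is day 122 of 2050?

January has 31 days (122 − 31 = 91 remain).
February has 28 days (91 − 28 = 63 remain).
March has 31 days (63 − 31 = 32 remain).
April has 30 days (32 − 30 = 2 remain).
2 into May → May 2.

2 May 2050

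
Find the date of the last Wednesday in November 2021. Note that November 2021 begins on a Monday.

November 24, 2021

November 2021 begins on a Monday, so the first Wednesday is November 3 (2 days later).
November 2021 has 30 days. Adding weeks: 3, 10, 17, 24 — the last one ≤ 30 is the 24th.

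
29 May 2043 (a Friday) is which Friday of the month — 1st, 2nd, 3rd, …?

Day 29 falls in week ⌈29/7⌉ of the month.
Days 1–7 hold the 1st Friday, 8–14 the 2nd, 15–21 the 3rd, 22–28 the 4th, 29–31 the 5th.
29 is in the range for the 5th.

5th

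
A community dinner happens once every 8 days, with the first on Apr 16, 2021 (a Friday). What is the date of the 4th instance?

May 10, 2021

The 4th occurrence is 3 intervals after the first: 3 × 8 = 24 days after Apr 16, 2021.
Apr has 30 days — 14 days to the end of Apr leaves 10.
10 days into May → May 10, 2021.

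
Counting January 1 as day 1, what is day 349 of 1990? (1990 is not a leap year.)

December 15, 1990

January has 31 days (349 − 31 = 318 remain).
February has 28 days (318 − 28 = 290 remain).
March has 31 days (290 − 31 = 259 remain).
April has 30 days (259 − 30 = 229 remain).
May has 31 days (229 − 31 = 198 remain).
June has 30 days (198 − 30 = 168 remain).
July has 31 days (168 − 31 = 137 remain).
August has 31 days (137 − 31 = 106 remain).
September has 30 days (106 − 30 = 76 remain).
October has 31 days (76 − 31 = 45 remain).
November has 30 days (45 − 30 = 15 remain).
15 into December → December 15.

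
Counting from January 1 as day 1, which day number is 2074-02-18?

Days in months before February: 31 = 31.
Plus 18 days into February → day 49.

49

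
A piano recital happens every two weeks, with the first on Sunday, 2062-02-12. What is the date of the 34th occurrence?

2063-05-20

The 34th occurrence is 33 intervals after the first: 33 × 14 = 462 days after 2062-02-12.
February has 28 days — 16 days to the end of February leaves 446.
From end of February to end of 2062 is 306 days (140 left).
January has 31 days (109 left).
February has 28 days (81 left).
March has 31 days (50 left).
April has 30 days (20 left).
20 days into May → 2063-05-20.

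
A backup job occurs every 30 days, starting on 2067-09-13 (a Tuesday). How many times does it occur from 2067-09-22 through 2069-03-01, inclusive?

Occurrences land 30·i days after 2067-09-13 for i = 0, 1, 2, …
2067-09-22 is 9 days after the start; 9 ÷ 30 = 0 remainder 9; since the remainder is 9, round up to i = 1. First occurrence in the window: #2 on 2067-10-13 (1×30 = 30 days in).
2069-03-01 is 535 days after the start; 535 ÷ 30 = 17 remainder 25. Last occurrence in the window: #18 on 2069-02-04.
Occurrences #2 through #18: 17 in total.

17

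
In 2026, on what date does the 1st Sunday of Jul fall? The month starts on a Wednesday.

Jul 5, 2026

Jul 2026 begins on a Wednesday, so the first Sunday is Jul 5 (4 days later).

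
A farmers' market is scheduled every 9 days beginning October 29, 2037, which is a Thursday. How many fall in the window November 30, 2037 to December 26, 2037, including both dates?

Occurrences land 9·i days after October 29, 2037 for i = 0, 1, 2, …
November 30, 2037 is 32 days after the start; 32 ÷ 9 = 3 remainder 5; since the remainder is 5, round up to i = 4. First occurrence in the window: #5 on December 4, 2037 (4×9 = 36 days in).
December 26, 2037 is 58 days after the start; 58 ÷ 9 = 6 remainder 4. Last occurrence in the window: #7 on December 22, 2037.
Occurrences #5 through #7: 3 in total.

3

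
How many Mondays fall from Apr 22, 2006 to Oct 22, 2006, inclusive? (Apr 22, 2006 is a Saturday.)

Apr 22, 2006 is a Saturday; the first Monday on or after it is Apr 24, 2006 (2 days later).
From Apr 24, 2006 to Oct 22, 2006: 6 + 31 + 30 + 31 + 31 + 30 + 22 = 181 days (rest of Apr, May, Jun, Jul, Aug, Sep, Oct).
181 ÷ 7 = 25 full weeks with remainder 6, so 25 more Mondays after the first → 26.

26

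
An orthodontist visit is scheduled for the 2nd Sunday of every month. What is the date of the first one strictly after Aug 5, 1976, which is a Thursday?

Aug 8, 1976

Aug 1976 starts on a Sunday; its first Sunday is the 1st, so the 2nd Sunday is the 8th — Aug 8, 1976.
Aug 8, 1976 is after Aug 5, 1976, so that is the next one.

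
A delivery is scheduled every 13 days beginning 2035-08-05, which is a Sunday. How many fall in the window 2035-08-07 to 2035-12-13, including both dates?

10

Occurrences land 13·i days after 2035-08-05 for i = 0, 1, 2, …
2035-08-07 is 2 days after the start; 2 ÷ 13 = 0 remainder 2; since the remainder is 2, round up to i = 1. First occurrence in the window: #2 on 2035-08-18 (1×13 = 13 days in).
2035-12-13 is 130 days after the start; 130 ÷ 13 = 10 remainder 0. Last occurrence in the window: #11 on 2035-12-13.
Occurrences #2 through #11: 10 in total.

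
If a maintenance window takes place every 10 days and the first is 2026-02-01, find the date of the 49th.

2027-05-27

The 49th occurrence is 48 intervals after the first: 48 × 10 = 480 days after 2026-02-01.
February has 28 days — 27 days to the end of February leaves 453.
From end of February to end of 2026 is 306 days (147 left).
January has 31 days (116 left).
February has 28 days (88 left).
March has 31 days (57 left).
April has 30 days (27 left).
27 days into May → 2027-05-27.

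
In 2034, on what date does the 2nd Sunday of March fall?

12 March 2034

March 2034 begins on a Wednesday, so the first Sunday is March 5 (4 days later).
The 2nd Sunday is 1 weeks later: 5 + 7 = 12.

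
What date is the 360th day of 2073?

2073-12-26

January has 31 days (360 − 31 = 329 remain).
February has 28 days (329 − 28 = 301 remain).
March has 31 days (301 − 31 = 270 remain).
April has 30 days (270 − 30 = 240 remain).
May has 31 days (240 − 31 = 209 remain).
June has 30 days (209 − 30 = 179 remain).
July has 31 days (179 − 31 = 148 remain).
August has 31 days (148 − 31 = 117 remain).
September has 30 days (117 − 30 = 87 remain).
October has 31 days (87 − 31 = 56 remain).
November has 30 days (56 − 30 = 26 remain).
26 into December → December 26.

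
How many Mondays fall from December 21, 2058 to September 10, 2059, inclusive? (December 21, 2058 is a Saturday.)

December 21, 2058 is a Saturday; the first Monday on or after it is December 23, 2058 (2 days later).
From December 23, 2058 to September 10, 2059: 8 + 31 + 28 + 31 + 30 + 31 + 30 + 31 + 31 + 10 = 261 days (rest of December, January, February, March, April, May, June, July, August, September).
261 ÷ 7 = 37 full weeks with remainder 2, so 37 more Mondays after the first → 38.

38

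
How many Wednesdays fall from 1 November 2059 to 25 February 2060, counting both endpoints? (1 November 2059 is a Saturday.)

1 November 2059 is a Saturday; the first Wednesday on or after it is 5 November 2059 (4 days later).
From 5 November 2059 to 25 February 2060: 25 + 31 + 31 + 25 = 112 days (rest of November, December, January, February).
112 ÷ 7 = 16 full weeks with remainder 0, so 16 more Wednesdays after the first → 17.

17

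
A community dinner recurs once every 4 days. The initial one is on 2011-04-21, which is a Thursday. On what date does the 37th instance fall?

The 37th occurrence is 36 intervals after the first: 36 × 4 = 144 days after 2011-04-21.
April has 30 days — 9 days to the end of April leaves 135.
May has 31 days (104 left).
June has 30 days (74 left).
July has 31 days (43 left).
August has 31 days (12 left).
12 days into September → 2011-09-12.

2011-09-12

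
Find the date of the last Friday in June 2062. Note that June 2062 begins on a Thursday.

June 2062 begins on a Thursday, so the first Friday is June 2 (1 day later).
June 2062 has 30 days. Adding weeks: 2, 9, 16, 23, 30 — the last one ≤ 30 is the 30th.

June 30, 2062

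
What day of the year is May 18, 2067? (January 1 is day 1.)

Days in months before May: 31 + 28 + 31 + 30 = 120.
Plus 18 days into May → day 138.

138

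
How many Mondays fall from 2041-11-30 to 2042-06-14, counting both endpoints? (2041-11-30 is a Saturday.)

2041-11-30 is a Saturday; the first Monday on or after it is 2041-12-02 (2 days later).
From 2041-12-02 to 2042-06-14: 29 + 31 + 28 + 31 + 30 + 31 + 14 = 194 days (rest of December, January, February, March, April, May, June).
194 ÷ 7 = 27 full weeks with remainder 5, so 27 more Mondays after the first → 28.

28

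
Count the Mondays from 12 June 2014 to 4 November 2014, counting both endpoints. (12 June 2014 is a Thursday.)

21

12 June 2014 is a Thursday; the first Monday on or after it is 16 June 2014 (4 days later).
From 16 June 2014 to 4 November 2014: 14 + 31 + 31 + 30 + 31 + 4 = 141 days (rest of June, July, August, September, October, November).
141 ÷ 7 = 20 full weeks with remainder 1, so 20 more Mondays after the first → 21.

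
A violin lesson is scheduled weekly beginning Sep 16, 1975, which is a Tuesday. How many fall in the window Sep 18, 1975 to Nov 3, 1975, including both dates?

6

Occurrences land 7·i days after Sep 16, 1975 for i = 0, 1, 2, …
Sep 18, 1975 is 2 days after the start; 2 ÷ 7 = 0 remainder 2; since the remainder is 2, round up to i = 1. First occurrence in the window: #2 on Sep 23, 1975 (1×7 = 7 days in).
Nov 3, 1975 is 48 days after the start; 48 ÷ 7 = 6 remainder 6. Last occurrence in the window: #7 on Oct 28, 1975.
Occurrences #2 through #7: 6 in total.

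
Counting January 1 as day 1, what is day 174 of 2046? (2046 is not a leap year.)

Jun 23, 2046

Jan has 31 days (174 − 31 = 143 remain).
Feb has 28 days (143 − 28 = 115 remain).
Mar has 31 days (115 − 31 = 84 remain).
Apr has 30 days (84 − 30 = 54 remain).
May has 31 days (54 − 31 = 23 remain).
23 into Jun → Jun 23.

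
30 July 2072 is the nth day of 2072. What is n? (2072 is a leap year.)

Days in months before July: 31 + 29 + 31 + 30 + 31 + 30 = 182.
Plus 30 days into July → day 212.

212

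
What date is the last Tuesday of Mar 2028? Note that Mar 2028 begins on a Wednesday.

Mar 28, 2028

Mar 2028 begins on a Wednesday, so the first Tuesday is Mar 7 (6 days later).
Mar 2028 has 31 days. Adding weeks: 7, 14, 21, 28 — the last one ≤ 31 is the 28th.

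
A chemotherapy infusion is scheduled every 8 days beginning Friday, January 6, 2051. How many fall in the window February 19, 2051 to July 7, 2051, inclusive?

Occurrences land 8·i days after January 6, 2051 for i = 0, 1, 2, …
February 19, 2051 is 44 days after the start; 44 ÷ 8 = 5 remainder 4; since the remainder is 4, round up to i = 6. First occurrence in the window: #7 on February 23, 2051 (6×8 = 48 days in).
July 7, 2051 is 182 days after the start; 182 ÷ 8 = 22 remainder 6. Last occurrence in the window: #23 on July 1, 2051.
Occurrences #7 through #23: 17 in total.

17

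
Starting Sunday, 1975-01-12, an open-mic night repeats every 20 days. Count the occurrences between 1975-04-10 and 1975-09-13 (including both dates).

Occurrences land 20·i days after 1975-01-12 for i = 0, 1, 2, …
1975-04-10 is 88 days after the start; 88 ÷ 20 = 4 remainder 8; since the remainder is 8, round up to i = 5. First occurrence in the window: #6 on 1975-04-22 (5×20 = 100 days in).
1975-09-13 is 244 days after the start; 244 ÷ 20 = 12 remainder 4. Last occurrence in the window: #13 on 1975-09-09.
Occurrences #6 through #13: 8 in total.

8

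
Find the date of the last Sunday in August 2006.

The first Sunday of August 2006 is August 6.
August 2006 has 31 days. Adding weeks: 6, 13, 20, 27 — the last one ≤ 31 is the 27th.

27 August 2006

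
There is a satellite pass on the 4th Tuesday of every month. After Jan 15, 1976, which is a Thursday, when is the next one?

Jan 27, 1976

Jan 1976 starts on a Thursday; its first Tuesday is the 6th, so the 4th Tuesday is the 27th — Jan 27, 1976.
Jan 27, 1976 is after Jan 15, 1976, so that is the next one.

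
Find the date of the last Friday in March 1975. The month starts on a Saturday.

March 1975 begins on a Saturday, so the first Friday is March 7 (6 days later).
March 1975 has 31 days. Adding weeks: 7, 14, 21, 28 — the last one ≤ 31 is the 28th.

28 March 1975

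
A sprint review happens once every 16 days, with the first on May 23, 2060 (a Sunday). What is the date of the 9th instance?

The 9th occurrence is 8 intervals after the first: 8 × 16 = 128 days after May 23, 2060.
May has 31 days — 8 days to the end of May leaves 120.
Jun has 30 days (90 left).
Jul has 31 days (59 left).
Aug has 31 days (28 left).
28 days into Sep → Sep 28, 2060.

Sep 28, 2060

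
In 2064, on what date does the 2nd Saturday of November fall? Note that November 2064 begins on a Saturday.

November 8, 2064

November 2064 begins on a Saturday, so the first Saturday is November 1.
The 2nd Saturday is 1 weeks later: 1 + 7 = 8.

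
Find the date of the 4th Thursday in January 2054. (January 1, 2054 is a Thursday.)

January 22, 2054

January 2054 begins on a Thursday, so the first Thursday is January 1.
The 4th Thursday is 3 weeks later: 1 + 21 = 22.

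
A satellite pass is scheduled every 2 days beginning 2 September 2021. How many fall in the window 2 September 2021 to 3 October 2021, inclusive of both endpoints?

Occurrences land 2·i days after 2 September 2021 for i = 0, 1, 2, …
The window opens on the start date, so the first occurrence inside is #1 on 2 September 2021.
3 October 2021 is 31 days after the start; 31 ÷ 2 = 15 remainder 1. Last occurrence in the window: #16 on 2 October 2021.
Occurrences #1 through #16: 16 in total.

16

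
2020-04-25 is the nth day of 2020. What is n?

Days in months before April: 31 + 29 + 31 = 91.
Plus 25 days into April → day 116.

116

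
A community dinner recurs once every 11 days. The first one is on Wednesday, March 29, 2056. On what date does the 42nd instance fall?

June 23, 2057

The 42nd occurrence is 41 intervals after the first: 41 × 11 = 451 days after March 29, 2056.
March has 31 days — 2 days to the end of March leaves 449.
From end of March to end of 2056 is 275 days (174 left).
January has 31 days (143 left).
February has 28 days (115 left).
March has 31 days (84 left).
April has 30 days (54 left).
May has 31 days (23 left).
23 days into June → June 23, 2057.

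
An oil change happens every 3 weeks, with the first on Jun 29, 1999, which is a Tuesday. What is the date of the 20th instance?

Aug 1, 2000

The 20th occurrence is 19 intervals after the first: 19 × 21 = 399 days after Jun 29, 1999.
Jun has 30 days — 1 day to the end of Jun leaves 398.
Jul has 31 days (367 left).
Aug has 31 days (336 left).
Sep has 30 days (306 left).
Oct has 31 days (275 left).
Nov has 30 days (245 left).
Dec has 31 days (214 left).
Jan has 31 days (183 left).
Feb has 29 days (154 left).
Mar has 31 days (123 left).
Apr has 30 days (93 left).
May has 31 days (62 left).
Jun has 30 days (32 left).
Jul has 31 days (1 left).
1 day into Aug → Aug 1, 2000.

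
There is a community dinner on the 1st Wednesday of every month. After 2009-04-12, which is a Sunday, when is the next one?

April 2009 starts on a Wednesday, so its 1st Wednesday is 2009-04-01.
That is not after 2009-04-12, so look at May 2009.
May 2009 starts on a Friday, so its 1st Wednesday is 2009-05-06 (5 days in).

2009-05-06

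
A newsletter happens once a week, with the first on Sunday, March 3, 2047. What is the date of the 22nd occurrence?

The 22nd occurrence is 21 intervals after the first: 21 × 7 = 147 days after March 3, 2047.
March has 31 days — 28 days to the end of March leaves 119.
April has 30 days (89 left).
May has 31 days (58 left).
June has 30 days (28 left).
28 days into July → July 28, 2047.

July 28, 2047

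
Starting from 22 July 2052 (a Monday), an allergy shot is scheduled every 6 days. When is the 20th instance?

13 November 2052

The 20th occurrence is 19 intervals after the first: 19 × 6 = 114 days after 22 July 2052.
July has 31 days — 9 days to the end of July leaves 105.
August has 31 days (74 left).
September has 30 days (44 left).
October has 31 days (13 left).
13 days into November → 13 November 2052.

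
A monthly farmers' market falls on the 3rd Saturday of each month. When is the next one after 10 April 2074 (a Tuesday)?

21 April 2074

April 2074 starts on a Sunday; its first Saturday is the 7th, so the 3rd Saturday is the 21st — 21 April 2074.
21 April 2074 is after 10 April 2074, so that is the next one.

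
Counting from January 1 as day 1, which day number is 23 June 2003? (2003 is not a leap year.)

174

Days in months before June: 31 + 28 + 31 + 30 + 31 = 151.
Plus 23 days into June → day 174.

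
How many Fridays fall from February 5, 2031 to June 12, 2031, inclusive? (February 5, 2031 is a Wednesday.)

February 5, 2031 is a Wednesday; the first Friday on or after it is February 7, 2031 (2 days later).
From February 7, 2031 to June 12, 2031: 21 + 31 + 30 + 31 + 12 = 125 days (rest of February, March, April, May, June).
125 ÷ 7 = 17 full weeks with remainder 6, so 17 more Fridays after the first → 18.

18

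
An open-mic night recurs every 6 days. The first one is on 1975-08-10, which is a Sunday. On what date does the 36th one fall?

The 36th occurrence is 35 intervals after the first: 35 × 6 = 210 days after 1975-08-10.
August has 31 days — 21 days to the end of August leaves 189.
September has 30 days (159 left).
October has 31 days (128 left).
November has 30 days (98 left).
December has 31 days (67 left).
January has 31 days (36 left).
February has 29 days (7 left).
7 days into March → 1976-03-07.

1976-03-07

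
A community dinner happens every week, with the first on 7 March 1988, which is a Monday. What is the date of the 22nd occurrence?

The 22nd occurrence is 21 intervals after the first: 21 × 7 = 147 days after 7 March 1988.
March has 31 days — 24 days to the end of March leaves 123.
April has 30 days (93 left).
May has 31 days (62 left).
June has 30 days (32 left).
July has 31 days (1 left).
1 day into August → 1 August 1988.

1 August 1988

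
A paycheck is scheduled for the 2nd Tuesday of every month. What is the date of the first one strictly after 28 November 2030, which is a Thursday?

10 December 2030

November 2030 starts on a Friday; its first Tuesday is the 5th, so the 2nd Tuesday is the 12th — 12 November 2030.
That is not after 28 November 2030, so look at December 2030.
December 2030 starts on a Sunday; its first Tuesday is the 3rd, so the 2nd Tuesday is the 10th — 10 December 2030.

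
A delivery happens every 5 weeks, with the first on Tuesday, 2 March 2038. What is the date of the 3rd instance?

11 May 2038

The 3rd occurrence is 2 intervals after the first: 2 × 35 = 70 days after 2 March 2038.
March has 31 days — 29 days to the end of March leaves 41.
April has 30 days (11 left).
11 days into May → 11 May 2038.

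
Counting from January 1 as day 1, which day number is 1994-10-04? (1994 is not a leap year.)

277

Days in months before October: 31 + 28 + 31 + 30 + 31 + 30 + 31 + 31 + 30 = 273.
Plus 4 days into October → day 277.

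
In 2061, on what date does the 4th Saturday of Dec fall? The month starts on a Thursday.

Dec 2061 begins on a Thursday, so the first Saturday is Dec 3 (2 days later).
The 4th Saturday is 3 weeks later: 3 + 21 = 24.

Dec 24, 2061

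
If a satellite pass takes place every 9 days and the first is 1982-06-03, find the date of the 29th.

The 29th occurrence is 28 intervals after the first: 28 × 9 = 252 days after 1982-06-03.
June has 30 days — 27 days to the end of June leaves 225.
July has 31 days (194 left).
August has 31 days (163 left).
September has 30 days (133 left).
October has 31 days (102 left).
November has 30 days (72 left).
December has 31 days (41 left).
January has 31 days (10 left).
10 days into February → 1983-02-10.

1983-02-10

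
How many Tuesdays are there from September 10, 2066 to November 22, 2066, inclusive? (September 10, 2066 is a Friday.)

September 10, 2066 is a Friday; the first Tuesday on or after it is September 14, 2066 (4 days later).
From September 14, 2066 to November 22, 2066: 16 + 31 + 22 = 69 days (rest of September, October, November).
69 ÷ 7 = 9 full weeks with remainder 6, so 9 more Tuesdays after the first → 10.

10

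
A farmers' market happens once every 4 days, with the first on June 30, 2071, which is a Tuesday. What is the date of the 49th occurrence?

January 8, 2072

The 49th occurrence is 48 intervals after the first: 48 × 4 = 192 days after June 30, 2071.
June has 30 days — 0 days to the end of June leaves 192.
July has 31 days (161 left).
August has 31 days (130 left).
September has 30 days (100 left).
October has 31 days (69 left).
November has 30 days (39 left).
December has 31 days (8 left).
8 days into January → January 8, 2072.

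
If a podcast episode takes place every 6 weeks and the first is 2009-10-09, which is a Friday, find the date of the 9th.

2010-09-10

The 9th occurrence is 8 intervals after the first: 8 × 42 = 336 days after 2009-10-09.
October has 31 days — 22 days to the end of October leaves 314.
November has 30 days (284 left).
December has 31 days (253 left).
January has 31 days (222 left).
February has 28 days (194 left).
March has 31 days (163 left).
April has 30 days (133 left).
May has 31 days (102 left).
June has 30 days (72 left).
July has 31 days (41 left).
August has 31 days (10 left).
10 days into September → 2010-09-10.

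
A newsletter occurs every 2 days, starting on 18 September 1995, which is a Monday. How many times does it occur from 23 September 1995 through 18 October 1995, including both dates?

Occurrences land 2·i days after 18 September 1995 for i = 0, 1, 2, …
23 September 1995 is 5 days after the start; 5 ÷ 2 = 2 remainder 1; since the remainder is 1, round up to i = 3. First occurrence in the window: #4 on 24 September 1995 (3×2 = 6 days in).
18 October 1995 is 30 days after the start; 30 ÷ 2 = 15 remainder 0. Last occurrence in the window: #16 on 18 October 1995.
Occurrences #4 through #16: 13 in total.

13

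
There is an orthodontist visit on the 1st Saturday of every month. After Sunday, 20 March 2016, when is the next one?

2 April 2016

March 2016 starts on a Tuesday, so its 1st Saturday is 5 March 2016 (4 days in).
That is not after 20 March 2016, so look at April 2016.
April 2016 starts on a Friday, so its 1st Saturday is 2 April 2016 (1 day in).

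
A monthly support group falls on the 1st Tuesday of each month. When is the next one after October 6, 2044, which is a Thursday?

October 2044 starts on a Saturday, so its 1st Tuesday is October 4, 2044 (3 days in).
That is not after October 6, 2044, so look at November 2044.
November 2044 starts on a Tuesday, so its 1st Tuesday is November 1, 2044.

November 1, 2044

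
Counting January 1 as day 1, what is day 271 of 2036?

Sep 27, 2036

Jan has 31 days (271 − 31 = 240 remain).
Feb has 29 days (240 − 29 = 211 remain).
Mar has 31 days (211 − 31 = 180 remain).
Apr has 30 days (180 − 30 = 150 remain).
May has 31 days (150 − 31 = 119 remain).
Jun has 30 days (119 − 30 = 89 remain).
Jul has 31 days (89 − 31 = 58 remain).
Aug has 31 days (58 − 31 = 27 remain).
27 into Sep → Sep 27.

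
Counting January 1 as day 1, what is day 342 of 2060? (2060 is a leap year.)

January has 31 days (342 − 31 = 311 remain).
February has 29 days (311 − 29 = 282 remain).
March has 31 days (282 − 31 = 251 remain).
April has 30 days (251 − 30 = 221 remain).
May has 31 days (221 − 31 = 190 remain).
June has 30 days (190 − 30 = 160 remain).
July has 31 days (160 − 31 = 129 remain).
August has 31 days (129 − 31 = 98 remain).
September has 30 days (98 − 30 = 68 remain).
October has 31 days (68 − 31 = 37 remain).
November has 30 days (37 − 30 = 7 remain).
7 into December → December 7.

December 7, 2060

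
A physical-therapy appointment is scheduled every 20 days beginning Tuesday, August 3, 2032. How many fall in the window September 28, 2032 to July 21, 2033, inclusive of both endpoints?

Occurrences land 20·i days after August 3, 2032 for i = 0, 1, 2, …
September 28, 2032 is 56 days after the start; 56 ÷ 20 = 2 remainder 16; since the remainder is 16, round up to i = 3. First occurrence in the window: #4 on October 2, 2032 (3×20 = 60 days in).
July 21, 2033 is 352 days after the start; 352 ÷ 20 = 17 remainder 12. Last occurrence in the window: #18 on July 9, 2033.
Occurrences #4 through #18: 15 in total.

15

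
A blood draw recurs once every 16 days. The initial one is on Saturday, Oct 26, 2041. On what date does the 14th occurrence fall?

May 22, 2042

The 14th occurrence is 13 intervals after the first: 13 × 16 = 208 days after Oct 26, 2041.
Oct has 31 days — 5 days to the end of Oct leaves 203.
Nov has 30 days (173 left).
Dec has 31 days (142 left).
Jan has 31 days (111 left).
Feb has 28 days (83 left).
Mar has 31 days (52 left).
Apr has 30 days (22 left).
22 days into May → May 22, 2042.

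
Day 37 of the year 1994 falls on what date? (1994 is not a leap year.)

6 February 1994

January has 31 days (37 − 31 = 6 remain).
6 into February → February 6.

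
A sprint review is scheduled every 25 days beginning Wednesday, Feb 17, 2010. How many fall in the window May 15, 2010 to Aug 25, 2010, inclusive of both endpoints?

4

Occurrences land 25·i days after Feb 17, 2010 for i = 0, 1, 2, …
May 15, 2010 is 87 days after the start; 87 ÷ 25 = 3 remainder 12; since the remainder is 12, round up to i = 4. First occurrence in the window: #5 on May 28, 2010 (4×25 = 100 days in).
Aug 25, 2010 is 189 days after the start; 189 ÷ 25 = 7 remainder 14. Last occurrence in the window: #8 on Aug 11, 2010.
Occurrences #5 through #8: 4 in total.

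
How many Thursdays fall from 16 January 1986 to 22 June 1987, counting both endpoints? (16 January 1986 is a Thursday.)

75

16 January 1986 is a Thursday; the first Thursday on or after it is 16 January 1986.
From 16 January 1986 to 22 June 1987: 349 + 173 = 522 days (rest of 1986, to 22 June 1987 in 1987).
522 ÷ 7 = 74 full weeks with remainder 4, so 74 more Thursdays after the first → 75.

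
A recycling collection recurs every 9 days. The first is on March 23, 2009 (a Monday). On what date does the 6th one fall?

May 7, 2009

The 6th occurrence is 5 intervals after the first: 5 × 9 = 45 days after March 23, 2009.
March has 31 days — 8 days to the end of March leaves 37.
April has 30 days (7 left).
7 days into May → May 7, 2009.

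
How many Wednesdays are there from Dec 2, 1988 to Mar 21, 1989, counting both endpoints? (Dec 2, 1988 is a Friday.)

Dec 2, 1988 is a Friday; the first Wednesday on or after it is Dec 7, 1988 (5 days later).
From Dec 7, 1988 to Mar 21, 1989: 24 + 31 + 28 + 21 = 104 days (rest of Dec, Jan, Feb, Mar).
104 ÷ 7 = 14 full weeks with remainder 6, so 14 more Wednesdays after the first → 15.

15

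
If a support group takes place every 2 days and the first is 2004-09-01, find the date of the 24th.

The 24th occurrence is 23 intervals after the first: 23 × 2 = 46 days after 2004-09-01.
September has 30 days — 29 days to the end of September leaves 17.
17 days into October → 2004-10-17.

2004-10-17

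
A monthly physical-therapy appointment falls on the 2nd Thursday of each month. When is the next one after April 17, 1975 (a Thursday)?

May 8, 1975

April 1975 starts on a Tuesday; its first Thursday is the 3rd, so the 2nd Thursday is the 10th — April 10, 1975.
That is not after April 17, 1975, so look at May 1975.
May 1975 starts on a Thursday; its first Thursday is the 1st, so the 2nd Thursday is the 8th — May 8, 1975.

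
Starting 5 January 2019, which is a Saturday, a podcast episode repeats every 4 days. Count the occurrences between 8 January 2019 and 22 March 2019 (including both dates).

Occurrences land 4·i days after 5 January 2019 for i = 0, 1, 2, …
8 January 2019 is 3 days after the start; 3 ÷ 4 = 0 remainder 3; since the remainder is 3, round up to i = 1. First occurrence in the window: #2 on 9 January 2019 (1×4 = 4 days in).
22 March 2019 is 76 days after the start; 76 ÷ 4 = 19 remainder 0. Last occurrence in the window: #20 on 22 March 2019.
Occurrences #2 through #20: 19 in total.

19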